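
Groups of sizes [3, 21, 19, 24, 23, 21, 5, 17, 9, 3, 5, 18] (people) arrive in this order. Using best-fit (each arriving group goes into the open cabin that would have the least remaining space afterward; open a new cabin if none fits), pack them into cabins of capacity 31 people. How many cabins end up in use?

7

  3 → cabin 1 (new)  [load 3/31]
  21 → cabin 1  [load 24/31]
  19 → cabin 2 (new)  [load 19/31]
  24 → cabin 3 (new)  [load 24/31]
  23 → cabin 4 (new)  [load 23/31]
  21 → cabin 5 (new)  [load 21/31]
  5 → cabin 1  [load 29/31]
  17 → cabin 6 (new)  [load 17/31]
  9 → cabin 5  [load 30/31]
  3 → cabin 3  [load 27/31]
  5 → cabin 4  [load 28/31]
  18 → cabin 7 (new)  [load 18/31]
7 cabins opened.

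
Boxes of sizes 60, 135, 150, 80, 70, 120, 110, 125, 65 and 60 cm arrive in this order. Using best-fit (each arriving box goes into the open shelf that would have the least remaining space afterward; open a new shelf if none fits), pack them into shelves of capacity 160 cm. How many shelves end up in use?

  60 → shelf 1 (new)  [load 60/160]
  135 → shelf 2 (new)  [load 135/160]
  150 → shelf 3 (new)  [load 150/160]
  80 → shelf 1  [load 140/160]
  70 → shelf 4 (new)  [load 70/160]
  120 → shelf 5 (new)  [load 120/160]
  110 → shelf 6 (new)  [load 110/160]
  125 → shelf 7 (new)  [load 125/160]
  65 → shelf 4  [load 135/160]
  60 → shelf 8 (new)  [load 60/160]
8 shelves opened.

8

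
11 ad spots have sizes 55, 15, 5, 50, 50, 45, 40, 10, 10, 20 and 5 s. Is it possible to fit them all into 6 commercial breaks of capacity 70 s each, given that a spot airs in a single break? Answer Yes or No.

A valid assignment using 5 commercial breaks:
  break 1: 55 + 15 = 70
  break 2: 50 + 20 = 70
  break 3: 50 + 10 + 10 = 70
  break 4: 45 + 5 + 5 = 55
  break 5: 40 = 40
That uses only 5 ≤ 6, so 6 commercial breaks are enough.

Yes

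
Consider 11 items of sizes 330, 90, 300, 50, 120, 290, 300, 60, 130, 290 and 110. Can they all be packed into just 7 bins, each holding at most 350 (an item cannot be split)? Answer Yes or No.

Yes

A valid assignment using 7 bins:
  bin 1: 330 = 330
  bin 2: 300 + 50 = 350
  bin 3: 300 = 300
  bin 4: 290 + 60 = 350
  bin 5: 290 = 290
  bin 6: 130 + 120 + 90 = 340
  bin 7: 110 = 110
Every load is within 350, so 7 bins suffice.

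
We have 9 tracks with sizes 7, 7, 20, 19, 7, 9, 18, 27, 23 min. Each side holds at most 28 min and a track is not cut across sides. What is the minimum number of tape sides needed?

Total = 27 + 23 + 20 + 19 + 18 + 9 + 7 + 7 + 7 = 137 min.
Lower bound: ⌈137/28⌉ = 5 tape sides.
A packing using 6 tape sides:
  side 1: 27 = 27
  side 2: 23 = 23
  side 3: 20 + 7 = 27
  side 4: 19 + 9 = 28
  side 5: 18 + 7 = 25
  side 6: 7 = 7
No arrangement into 5 tape sides stays within capacity, so 6 is optimal.

6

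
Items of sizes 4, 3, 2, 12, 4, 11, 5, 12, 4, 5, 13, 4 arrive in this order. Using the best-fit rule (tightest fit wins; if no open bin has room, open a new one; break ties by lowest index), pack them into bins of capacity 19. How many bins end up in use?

5

  4 → bin 1 (new)  [load 4/19]
  3 → bin 1  [load 7/19]
  2 → bin 1  [load 9/19]
  12 → bin 2 (new)  [load 12/19]
  4 → bin 2  [load 16/19]
  11 → bin 3 (new)  [load 11/19]
  5 → bin 3  [load 16/19]
  12 → bin 4 (new)  [load 12/19]
  4 → bin 4  [load 16/19]
  5 → bin 1  [load 14/19]
  13 → bin 5 (new)  [load 13/19]
  4 → bin 1  [load 18/19]
5 bins opened.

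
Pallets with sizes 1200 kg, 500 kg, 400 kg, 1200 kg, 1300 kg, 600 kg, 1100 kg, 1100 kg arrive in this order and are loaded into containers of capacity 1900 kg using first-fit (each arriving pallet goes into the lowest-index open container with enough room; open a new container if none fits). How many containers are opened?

  1200 → container 1 (new)  [load 1200/1900]
  500 → container 1  [load 1700/1900]
  400 → container 2 (new)  [load 400/1900]
  1200 → container 2  [load 1600/1900]
  1300 → container 3 (new)  [load 1300/1900]
  600 → container 3  [load 1900/1900]
  1100 → container 4 (new)  [load 1100/1900]
  1100 → container 5 (new)  [load 1100/1900]
5 containers opened.

5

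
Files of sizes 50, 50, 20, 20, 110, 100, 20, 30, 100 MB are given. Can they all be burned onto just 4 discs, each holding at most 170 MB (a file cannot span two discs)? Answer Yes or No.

A valid assignment using 3 discs:
  disc 1: 110 + 50 = 160
  disc 2: 100 + 50 + 20 = 170
  disc 3: 100 + 30 + 20 + 20 = 170
That uses only 3 ≤ 4, so 4 discs are enough.

Yes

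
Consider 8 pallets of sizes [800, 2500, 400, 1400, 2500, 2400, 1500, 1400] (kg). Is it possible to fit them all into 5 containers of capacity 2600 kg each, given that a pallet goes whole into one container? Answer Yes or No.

No

Total = 12900 kg; ⌈12900/2600⌉ = 5.
6 pallets each exceed half the capacity and cannot share a container, forcing at least 6 containers.
At least 6 containers are required, but only 5 are allowed.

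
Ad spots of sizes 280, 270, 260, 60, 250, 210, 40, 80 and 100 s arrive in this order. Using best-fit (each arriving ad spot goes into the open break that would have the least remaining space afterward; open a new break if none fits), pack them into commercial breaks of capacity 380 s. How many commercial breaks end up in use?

  280 → break 1 (new)  [load 280/380]
  270 → break 2 (new)  [load 270/380]
  260 → break 3 (new)  [load 260/380]
  60 → break 1  [load 340/380]
  250 → break 4 (new)  [load 250/380]
  210 → break 5 (new)  [load 210/380]
  40 → break 1  [load 380/380]
  80 → break 2  [load 350/380]
  100 → break 3  [load 360/380]
5 commercial breaks opened.

5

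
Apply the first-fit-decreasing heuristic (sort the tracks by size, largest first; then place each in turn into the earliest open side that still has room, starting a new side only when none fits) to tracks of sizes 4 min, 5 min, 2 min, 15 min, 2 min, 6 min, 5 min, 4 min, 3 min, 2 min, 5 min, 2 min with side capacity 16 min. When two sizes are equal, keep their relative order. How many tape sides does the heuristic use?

Sorted descending: 15, 6, 5, 5, 5, 4, 4, 3, 2, 2, 2, 2.
  15 → side 1 (new)  [load 15/16]
  6 → side 2 (new)  [load 6/16]
  5 → side 2  [load 11/16]
  5 → side 2  [load 16/16]
  5 → side 3 (new)  [load 5/16]
  4 → side 3  [load 9/16]
  4 → side 3  [load 13/16]
  3 → side 3  [load 16/16]
  2 → side 4 (new)  [load 2/16]
  2 → side 4  [load 4/16]
  2 → side 4  [load 6/16]
  2 → side 4  [load 8/16]
4 tape sides opened.

4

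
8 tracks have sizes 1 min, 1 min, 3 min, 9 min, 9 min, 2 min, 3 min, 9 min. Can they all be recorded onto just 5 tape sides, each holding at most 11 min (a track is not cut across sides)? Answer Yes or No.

Yes

A valid assignment using 4 tape sides:
  side 1: 9 + 2 = 11
  side 2: 9 + 1 + 1 = 11
  side 3: 9 = 9
  side 4: 3 + 3 = 6
That uses only 4 ≤ 5, so 5 tape sides are enough.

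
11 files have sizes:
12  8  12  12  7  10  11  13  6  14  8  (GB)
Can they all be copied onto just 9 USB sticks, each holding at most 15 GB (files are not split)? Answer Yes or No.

A valid assignment using 9 USB sticks:
  USB stick 1: 14 = 14
  USB stick 2: 13 = 13
  USB stick 3: 12 = 12
  USB stick 4: 12 = 12
  USB stick 5: 12 = 12
  USB stick 6: 11 = 11
  USB stick 7: 10 = 10
  USB stick 8: 8 + 7 = 15
  USB stick 9: 8 + 6 = 14
Every load is within 15 GB, so 9 USB sticks suffice.

Yes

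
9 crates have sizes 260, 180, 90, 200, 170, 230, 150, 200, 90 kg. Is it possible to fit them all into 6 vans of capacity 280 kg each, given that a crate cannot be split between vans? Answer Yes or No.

Total = 1570 kg; ⌈1570/280⌉ = 6.
7 crates each exceed half the capacity and cannot share a van, forcing at least 7 vans.
At least 7 vans are required, but only 6 are allowed.

No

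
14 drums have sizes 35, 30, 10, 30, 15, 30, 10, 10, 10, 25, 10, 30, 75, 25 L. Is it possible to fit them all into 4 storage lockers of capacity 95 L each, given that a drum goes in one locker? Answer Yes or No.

Yes

A valid assignment using 4 storage lockers:
  locker 1: 75 + 15 = 90
  locker 2: 35 + 30 + 30 = 95
  locker 3: 30 + 30 + 25 + 10 = 95
  locker 4: 25 + 10 + 10 + 10 + 10 = 65
Every load is within 95 L, so 4 storage lockers suffice.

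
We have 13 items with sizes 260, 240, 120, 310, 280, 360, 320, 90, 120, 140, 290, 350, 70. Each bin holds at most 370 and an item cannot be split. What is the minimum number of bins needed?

9

Total = 360 + 350 + 320 + 310 + 290 + 280 + 260 + 240 + 140 + 120 + 120 + 90 + 70 = 2950.
Lower bound: ⌈2950/370⌉ = 8 bins.
A packing using 9 bins:
  bin 1: 360 = 360
  bin 2: 350 = 350
  bin 3: 320 = 320
  bin 4: 310 = 310
  bin 5: 290 + 70 = 360
  bin 6: 280 + 90 = 370
  bin 7: 260 = 260
  bin 8: 240 + 120 = 360
  bin 9: 140 + 120 = 260
No arrangement into 8 bins stays within capacity, so 9 is optimal.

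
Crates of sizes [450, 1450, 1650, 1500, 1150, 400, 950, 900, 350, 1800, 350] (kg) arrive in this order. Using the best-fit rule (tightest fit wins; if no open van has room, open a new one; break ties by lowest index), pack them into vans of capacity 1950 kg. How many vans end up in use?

6

  450 → van 1 (new)  [load 450/1950]
  1450 → van 1  [load 1900/1950]
  1650 → van 2 (new)  [load 1650/1950]
  1500 → van 3 (new)  [load 1500/1950]
  1150 → van 4 (new)  [load 1150/1950]
  400 → van 3  [load 1900/1950]
  950 → van 5 (new)  [load 950/1950]
  900 → van 5  [load 1850/1950]
  350 → van 4  [load 1500/1950]
  1800 → van 6 (new)  [load 1800/1950]
  350 → van 4  [load 1850/1950]
6 vans opened.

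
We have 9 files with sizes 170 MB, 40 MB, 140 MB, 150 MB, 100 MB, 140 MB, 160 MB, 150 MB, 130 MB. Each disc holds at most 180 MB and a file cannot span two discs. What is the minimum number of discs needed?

Total = 170 + 160 + 150 + 150 + 140 + 140 + 130 + 100 + 40 = 1180 MB.
Lower bound: ⌈1180/180⌉ = 7 discs.
Also, 8 files each exceed 90 MB, and no two of those can share a disc, so at least 8 discs are needed.
A packing using 8 discs:
  disc 1: 170 = 170
  disc 2: 160 = 160
  disc 3: 150 = 150
  disc 4: 150 = 150
  disc 5: 140 + 40 = 180
  disc 6: 140 = 140
  disc 7: 130 = 130
  disc 8: 100 = 100
This matches the lower bound, so 8 is optimal.

8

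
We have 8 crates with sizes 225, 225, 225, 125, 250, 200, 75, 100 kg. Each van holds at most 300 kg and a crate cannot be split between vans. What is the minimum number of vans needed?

Total = 250 + 225 + 225 + 225 + 200 + 125 + 100 + 75 = 1425 kg.
Lower bound: ⌈1425/300⌉ = 5 vans.
A packing using 6 vans:
  van 1: 250 = 250
  van 2: 225 + 75 = 300
  van 3: 225 = 225
  van 4: 225 = 225
  van 5: 200 + 100 = 300
  van 6: 125 = 125
No arrangement into 5 vans stays within capacity, so 6 is optimal.

6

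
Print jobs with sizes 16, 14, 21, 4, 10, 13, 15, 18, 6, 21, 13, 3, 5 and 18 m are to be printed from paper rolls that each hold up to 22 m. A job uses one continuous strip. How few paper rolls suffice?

Total = 21 + 21 + 18 + 18 + 16 + 15 + 14 + 13 + 13 + 10 + 6 + 5 + 4 + 3 = 177 m.
Lower bound: ⌈177/22⌉ = 9 paper rolls.
A packing using 10 paper rolls:
  roll 1: 21 = 21
  roll 2: 21 = 21
  roll 3: 18 + 4 = 22
  roll 4: 18 + 3 = 21
  roll 5: 16 + 6 = 22
  roll 6: 15 + 5 = 20
  roll 7: 14 = 14
  roll 8: 13 = 13
  roll 9: 13 = 13
  roll 10: 10 = 10
No arrangement into 9 paper rolls stays within capacity, so 10 is optimal.

10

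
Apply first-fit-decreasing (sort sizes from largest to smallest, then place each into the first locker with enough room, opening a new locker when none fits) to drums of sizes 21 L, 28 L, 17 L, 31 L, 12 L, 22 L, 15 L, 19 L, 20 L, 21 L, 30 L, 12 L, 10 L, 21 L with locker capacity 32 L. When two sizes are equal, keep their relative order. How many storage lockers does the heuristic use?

10

Sorted descending: 31, 30, 28, 22, 21, 21, 21, 20, 19, 17, 15, 12, 12, 10.
  31 → locker 1 (new)  [load 31/32]
  30 → locker 2 (new)  [load 30/32]
  28 → locker 3 (new)  [load 28/32]
  22 → locker 4 (new)  [load 22/32]
  21 → locker 5 (new)  [load 21/32]
  21 → locker 6 (new)  [load 21/32]
  21 → locker 7 (new)  [load 21/32]
  20 → locker 8 (new)  [load 20/32]
  19 → locker 9 (new)  [load 19/32]
  17 → locker 10 (new)  [load 17/32]
  15 → locker 10  [load 32/32]
  12 → locker 8  [load 32/32]
  12 → locker 9  [load 31/32]
  10 → locker 4  [load 32/32]
10 storage lockers opened.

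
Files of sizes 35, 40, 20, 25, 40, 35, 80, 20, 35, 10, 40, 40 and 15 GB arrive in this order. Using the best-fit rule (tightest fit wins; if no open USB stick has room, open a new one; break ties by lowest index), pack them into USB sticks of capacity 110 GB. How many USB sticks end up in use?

  35 → USB stick 1 (new)  [load 35/110]
  40 → USB stick 1  [load 75/110]
  20 → USB stick 1  [load 95/110]
  25 → USB stick 2 (new)  [load 25/110]
  40 → USB stick 2  [load 65/110]
  35 → USB stick 2  [load 100/110]
  80 → USB stick 3 (new)  [load 80/110]
  20 → USB stick 3  [load 100/110]
  35 → USB stick 4 (new)  [load 35/110]
  10 → USB stick 2  [load 110/110]
  40 → USB stick 4  [load 75/110]
  40 → USB stick 5 (new)  [load 40/110]
  15 → USB stick 1  [load 110/110]
5 USB sticks opened.

5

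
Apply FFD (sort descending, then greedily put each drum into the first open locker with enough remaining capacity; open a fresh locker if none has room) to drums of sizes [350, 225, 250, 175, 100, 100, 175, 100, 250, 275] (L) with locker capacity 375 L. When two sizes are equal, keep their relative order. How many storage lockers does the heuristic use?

Sorted descending: 350, 275, 250, 250, 225, 175, 175, 100, 100, 100.
  350 → locker 1 (new)  [load 350/375]
  275 → locker 2 (new)  [load 275/375]
  250 → locker 3 (new)  [load 250/375]
  250 → locker 4 (new)  [load 250/375]
  225 → locker 5 (new)  [load 225/375]
  175 → locker 6 (new)  [load 175/375]
  175 → locker 6  [load 350/375]
  100 → locker 2  [load 375/375]
  100 → locker 3  [load 350/375]
  100 → locker 4  [load 350/375]
6 storage lockers opened.

6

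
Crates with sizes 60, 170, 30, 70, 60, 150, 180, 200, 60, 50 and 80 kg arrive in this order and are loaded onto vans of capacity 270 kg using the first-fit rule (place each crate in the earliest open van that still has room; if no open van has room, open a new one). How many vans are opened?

5

  60 → van 1 (new)  [load 60/270]
  170 → van 1  [load 230/270]
  30 → van 1  [load 260/270]
  70 → van 2 (new)  [load 70/270]
  60 → van 2  [load 130/270]
  150 → van 3 (new)  [load 150/270]
  180 → van 4 (new)  [load 180/270]
  200 → van 5 (new)  [load 200/270]
  60 → van 2  [load 190/270]
  50 → van 2  [load 240/270]
  80 → van 3  [load 230/270]
5 vans opened.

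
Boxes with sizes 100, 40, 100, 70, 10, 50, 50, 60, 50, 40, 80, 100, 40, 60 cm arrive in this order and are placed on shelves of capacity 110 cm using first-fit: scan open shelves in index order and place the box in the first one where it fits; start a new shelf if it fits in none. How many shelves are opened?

9

  100 → shelf 1 (new)  [load 100/110]
  40 → shelf 2 (new)  [load 40/110]
  100 → shelf 3 (new)  [load 100/110]
  70 → shelf 2  [load 110/110]
  10 → shelf 1  [load 110/110]
  50 → shelf 4 (new)  [load 50/110]
  50 → shelf 4  [load 100/110]
  60 → shelf 5 (new)  [load 60/110]
  50 → shelf 5  [load 110/110]
  40 → shelf 6 (new)  [load 40/110]
  80 → shelf 7 (new)  [load 80/110]
  100 → shelf 8 (new)  [load 100/110]
  40 → shelf 6  [load 80/110]
  60 → shelf 9 (new)  [load 60/110]
9 shelves opened.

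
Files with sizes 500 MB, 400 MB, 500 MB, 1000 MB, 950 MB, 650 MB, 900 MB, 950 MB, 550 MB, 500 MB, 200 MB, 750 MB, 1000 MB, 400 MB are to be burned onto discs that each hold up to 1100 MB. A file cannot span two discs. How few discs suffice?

10

Total = 1000 + 1000 + 950 + 950 + 900 + 750 + 650 + 550 + 500 + 500 + 500 + 400 + 400 + 200 = 9250 MB.
Lower bound: ⌈9250/1100⌉ = 9 discs.
A packing using 10 discs:
  disc 1: 1000 = 1000
  disc 2: 1000 = 1000
  disc 3: 950 = 950
  disc 4: 950 = 950
  disc 5: 900 + 200 = 1100
  disc 6: 750 = 750
  disc 7: 650 + 400 = 1050
  disc 8: 550 + 500 = 1050
  disc 9: 500 + 500 = 1000
  disc 10: 400 = 400
No arrangement into 9 discs stays within capacity, so 10 is optimal.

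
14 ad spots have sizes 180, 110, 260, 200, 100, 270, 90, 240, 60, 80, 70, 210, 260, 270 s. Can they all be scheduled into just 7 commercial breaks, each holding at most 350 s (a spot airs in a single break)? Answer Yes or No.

Total = 2400 s; ⌈2400/350⌉ = 7.
8 ad spots each exceed half the capacity and cannot share a break, forcing at least 8 commercial breaks.
At least 8 commercial breaks are required, but only 7 are allowed.

No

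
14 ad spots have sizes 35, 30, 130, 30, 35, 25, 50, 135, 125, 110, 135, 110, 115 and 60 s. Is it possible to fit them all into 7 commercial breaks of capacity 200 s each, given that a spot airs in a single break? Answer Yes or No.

Yes

A valid assignment using 7 commercial breaks:
  break 1: 135 + 60 = 195
  break 2: 135 + 50 = 185
  break 3: 130 + 35 + 35 = 200
  break 4: 125 + 30 + 30 = 185
  break 5: 115 + 25 = 140
  break 6: 110 = 110
  break 7: 110 = 110
Every load is within 200 s, so 7 commercial breaks suffice.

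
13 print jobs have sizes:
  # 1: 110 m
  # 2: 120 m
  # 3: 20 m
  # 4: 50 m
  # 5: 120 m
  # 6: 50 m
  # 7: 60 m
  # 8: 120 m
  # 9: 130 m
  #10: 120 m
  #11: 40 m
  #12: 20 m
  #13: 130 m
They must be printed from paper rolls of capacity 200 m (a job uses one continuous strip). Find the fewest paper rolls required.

Total = 130 + 130 + 120 + 120 + 120 + 120 + 110 + 60 + 50 + 50 + 40 + 20 + 20 = 1090 m.
Lower bound: ⌈1090/200⌉ = 6 paper rolls.
Also, 7 print jobs each exceed 100 m, and no two of those can share a roll, so at least 7 paper rolls are needed.
A packing using 7 paper rolls:
  roll 1: 130 + 60 = 190
  roll 2: 130 + 50 + 20 = 200
  roll 3: 120 + 50 + 20 = 190
  roll 4: 120 + 40 = 160
  roll 5: 120 = 120
  roll 6: 120 = 120
  roll 7: 110 = 110
This matches the lower bound, so 7 is optimal.

7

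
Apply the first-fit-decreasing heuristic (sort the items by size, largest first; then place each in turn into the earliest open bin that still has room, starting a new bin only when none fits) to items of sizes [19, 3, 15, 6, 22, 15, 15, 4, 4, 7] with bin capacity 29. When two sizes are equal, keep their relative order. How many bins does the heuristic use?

5

Sorted descending: 22, 19, 15, 15, 15, 7, 6, 4, 4, 3.
  22 → bin 1 (new)  [load 22/29]
  19 → bin 2 (new)  [load 19/29]
  15 → bin 3 (new)  [load 15/29]
  15 → bin 4 (new)  [load 15/29]
  15 → bin 5 (new)  [load 15/29]
  7 → bin 1  [load 29/29]
  6 → bin 2  [load 25/29]
  4 → bin 2  [load 29/29]
  4 → bin 3  [load 19/29]
  3 → bin 3  [load 22/29]
5 bins opened.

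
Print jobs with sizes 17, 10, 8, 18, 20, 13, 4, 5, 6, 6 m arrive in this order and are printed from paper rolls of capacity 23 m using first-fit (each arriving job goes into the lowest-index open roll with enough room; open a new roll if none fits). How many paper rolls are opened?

6

  17 → roll 1 (new)  [load 17/23]
  10 → roll 2 (new)  [load 10/23]
  8 → roll 2  [load 18/23]
  18 → roll 3 (new)  [load 18/23]
  20 → roll 4 (new)  [load 20/23]
  13 → roll 5 (new)  [load 13/23]
  4 → roll 1  [load 21/23]
  5 → roll 2  [load 23/23]
  6 → roll 5  [load 19/23]
  6 → roll 6 (new)  [load 6/23]
6 paper rolls opened.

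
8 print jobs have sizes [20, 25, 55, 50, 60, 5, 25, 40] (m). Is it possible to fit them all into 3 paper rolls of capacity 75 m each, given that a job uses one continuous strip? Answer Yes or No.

No

Total = 280 m; ⌈280/75⌉ = 4.
At least 4 paper rolls are required, but only 3 are allowed.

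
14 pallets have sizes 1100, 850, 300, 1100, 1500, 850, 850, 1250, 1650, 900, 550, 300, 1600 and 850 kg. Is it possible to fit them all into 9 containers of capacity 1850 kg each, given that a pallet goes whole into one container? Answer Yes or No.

Yes

A valid assignment using 9 containers:
  container 1: 1650 = 1650
  container 2: 1600 = 1600
  container 3: 1500 + 300 = 1800
  container 4: 1250 + 550 = 1800
  container 5: 1100 + 300 = 1400
  container 6: 1100 = 1100
  container 7: 900 + 850 = 1750
  container 8: 850 + 850 = 1700
  container 9: 850 = 850
Every load is within 1850 kg, so 9 containers suffice.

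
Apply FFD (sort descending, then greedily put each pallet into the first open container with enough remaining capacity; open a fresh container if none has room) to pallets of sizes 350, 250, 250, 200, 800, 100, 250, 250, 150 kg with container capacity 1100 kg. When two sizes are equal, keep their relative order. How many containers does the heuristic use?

Sorted descending: 800, 350, 250, 250, 250, 250, 200, 150, 100.
  800 → container 1 (new)  [load 800/1100]
  350 → container 2 (new)  [load 350/1100]
  250 → container 1  [load 1050/1100]
  250 → container 2  [load 600/1100]
  250 → container 2  [load 850/1100]
  250 → container 2  [load 1100/1100]
  200 → container 3 (new)  [load 200/1100]
  150 → container 3  [load 350/1100]
  100 → container 3  [load 450/1100]
3 containers opened.

3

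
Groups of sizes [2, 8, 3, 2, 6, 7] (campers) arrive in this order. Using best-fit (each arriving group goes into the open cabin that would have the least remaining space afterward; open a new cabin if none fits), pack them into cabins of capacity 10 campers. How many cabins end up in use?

4

  2 → cabin 1 (new)  [load 2/10]
  8 → cabin 1  [load 10/10]
  3 → cabin 2 (new)  [load 3/10]
  2 → cabin 2  [load 5/10]
  6 → cabin 3 (new)  [load 6/10]
  7 → cabin 4 (new)  [load 7/10]
4 cabins opened.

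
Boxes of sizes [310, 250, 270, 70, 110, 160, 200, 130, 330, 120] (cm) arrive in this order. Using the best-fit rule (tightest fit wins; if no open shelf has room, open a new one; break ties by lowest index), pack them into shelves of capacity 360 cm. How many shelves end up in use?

6

  310 → shelf 1 (new)  [load 310/360]
  250 → shelf 2 (new)  [load 250/360]
  270 → shelf 3 (new)  [load 270/360]
  70 → shelf 3  [load 340/360]
  110 → shelf 2  [load 360/360]
  160 → shelf 4 (new)  [load 160/360]
  200 → shelf 4  [load 360/360]
  130 → shelf 5 (new)  [load 130/360]
  330 → shelf 6 (new)  [load 330/360]
  120 → shelf 5  [load 250/360]
6 shelves opened.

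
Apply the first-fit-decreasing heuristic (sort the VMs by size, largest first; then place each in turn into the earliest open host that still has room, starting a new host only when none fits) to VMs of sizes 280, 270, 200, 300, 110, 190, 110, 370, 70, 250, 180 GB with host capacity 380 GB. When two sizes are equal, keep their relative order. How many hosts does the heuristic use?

Sorted descending: 370, 300, 280, 270, 250, 200, 190, 180, 110, 110, 70.
  370 → host 1 (new)  [load 370/380]
  300 → host 2 (new)  [load 300/380]
  280 → host 3 (new)  [load 280/380]
  270 → host 4 (new)  [load 270/380]
  250 → host 5 (new)  [load 250/380]
  200 → host 6 (new)  [load 200/380]
  190 → host 7 (new)  [load 190/380]
  180 → host 6  [load 380/380]
  110 → host 4  [load 380/380]
  110 → host 5  [load 360/380]
  70 → host 2  [load 370/380]
7 hosts opened.

7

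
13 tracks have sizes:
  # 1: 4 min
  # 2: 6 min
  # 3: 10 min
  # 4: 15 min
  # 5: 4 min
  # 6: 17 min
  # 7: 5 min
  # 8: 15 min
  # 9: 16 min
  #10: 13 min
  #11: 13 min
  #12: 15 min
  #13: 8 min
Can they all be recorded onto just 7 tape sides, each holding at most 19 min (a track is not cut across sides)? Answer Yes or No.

Total = 141 min; ⌈141/19⌉ = 8.
At least 8 tape sides are required, but only 7 are allowed.

No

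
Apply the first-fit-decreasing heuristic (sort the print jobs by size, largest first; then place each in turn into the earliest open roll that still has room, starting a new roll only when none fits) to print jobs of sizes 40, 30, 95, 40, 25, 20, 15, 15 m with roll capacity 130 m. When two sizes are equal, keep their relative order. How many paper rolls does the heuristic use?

Sorted descending: 95, 40, 40, 30, 25, 20, 15, 15.
  95 → roll 1 (new)  [load 95/130]
  40 → roll 2 (new)  [load 40/130]
  40 → roll 2  [load 80/130]
  30 → roll 1  [load 125/130]
  25 → roll 2  [load 105/130]
  20 → roll 2  [load 125/130]
  15 → roll 3 (new)  [load 15/130]
  15 → roll 3  [load 30/130]
3 paper rolls opened.

3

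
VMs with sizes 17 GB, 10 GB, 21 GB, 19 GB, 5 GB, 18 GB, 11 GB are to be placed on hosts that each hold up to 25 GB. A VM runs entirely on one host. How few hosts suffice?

5

Total = 21 + 19 + 18 + 17 + 11 + 10 + 5 = 101 GB.
Lower bound: ⌈101/25⌉ = 5 hosts.
A packing using 5 hosts:
  host 1: 21 = 21
  host 2: 19 + 5 = 24
  host 3: 18 = 18
  host 4: 17 = 17
  host 5: 11 + 10 = 21
This matches the lower bound, so 5 is optimal.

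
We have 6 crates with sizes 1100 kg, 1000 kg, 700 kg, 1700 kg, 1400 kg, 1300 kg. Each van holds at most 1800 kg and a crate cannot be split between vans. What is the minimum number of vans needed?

Total = 1700 + 1400 + 1300 + 1100 + 1000 + 700 = 7200 kg.
Lower bound: ⌈7200/1800⌉ = 4 vans.
Also, 5 crates each exceed 900 kg, and no two of those can share a van, so at least 5 vans are needed.
A packing using 5 vans:
  van 1: 1700 = 1700
  van 2: 1400 = 1400
  van 3: 1300 = 1300
  van 4: 1100 + 700 = 1800
  van 5: 1000 = 1000
This matches the lower bound, so 5 is optimal.

5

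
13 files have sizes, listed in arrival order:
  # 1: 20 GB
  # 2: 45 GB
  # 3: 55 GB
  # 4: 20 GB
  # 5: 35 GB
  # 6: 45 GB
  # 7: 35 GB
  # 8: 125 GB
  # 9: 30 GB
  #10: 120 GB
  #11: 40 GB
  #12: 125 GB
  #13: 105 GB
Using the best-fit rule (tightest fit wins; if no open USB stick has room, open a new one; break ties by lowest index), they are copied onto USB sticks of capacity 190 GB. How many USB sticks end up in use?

5

  20 → USB stick 1 (new)  [load 20/190]
  45 → USB stick 1  [load 65/190]
  55 → USB stick 1  [load 120/190]
  20 → USB stick 1  [load 140/190]
  35 → USB stick 1  [load 175/190]
  45 → USB stick 2 (new)  [load 45/190]
  35 → USB stick 2  [load 80/190]
  125 → USB stick 3 (new)  [load 125/190]
  30 → USB stick 3  [load 155/190]
  120 → USB stick 4 (new)  [load 120/190]
  40 → USB stick 4  [load 160/190]
  125 → USB stick 5 (new)  [load 125/190]
  105 → USB stick 2  [load 185/190]
5 USB sticks opened.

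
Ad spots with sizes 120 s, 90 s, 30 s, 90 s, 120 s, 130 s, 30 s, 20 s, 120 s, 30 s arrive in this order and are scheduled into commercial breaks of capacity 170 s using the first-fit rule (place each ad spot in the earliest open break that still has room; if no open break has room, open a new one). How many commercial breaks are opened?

6

  120 → break 1 (new)  [load 120/170]
  90 → break 2 (new)  [load 90/170]
  30 → break 1  [load 150/170]
  90 → break 3 (new)  [load 90/170]
  120 → break 4 (new)  [load 120/170]
  130 → break 5 (new)  [load 130/170]
  30 → break 2  [load 120/170]
  20 → break 1  [load 170/170]
  120 → break 6 (new)  [load 120/170]
  30 → break 2  [load 150/170]
6 commercial breaks opened.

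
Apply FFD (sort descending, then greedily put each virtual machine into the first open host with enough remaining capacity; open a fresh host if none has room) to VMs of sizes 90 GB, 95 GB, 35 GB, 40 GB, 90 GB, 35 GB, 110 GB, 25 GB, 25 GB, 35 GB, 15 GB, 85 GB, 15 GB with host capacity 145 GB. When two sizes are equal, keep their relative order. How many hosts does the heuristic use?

Sorted descending: 110, 95, 90, 90, 85, 40, 35, 35, 35, 25, 25, 15, 15.
  110 → host 1 (new)  [load 110/145]
  95 → host 2 (new)  [load 95/145]
  90 → host 3 (new)  [load 90/145]
  90 → host 4 (new)  [load 90/145]
  85 → host 5 (new)  [load 85/145]
  40 → host 2  [load 135/145]
  35 → host 1  [load 145/145]
  35 → host 3  [load 125/145]
  35 → host 4  [load 125/145]
  25 → host 5  [load 110/145]
  25 → host 5  [load 135/145]
  15 → host 3  [load 140/145]
  15 → host 4  [load 140/145]
5 hosts opened.

5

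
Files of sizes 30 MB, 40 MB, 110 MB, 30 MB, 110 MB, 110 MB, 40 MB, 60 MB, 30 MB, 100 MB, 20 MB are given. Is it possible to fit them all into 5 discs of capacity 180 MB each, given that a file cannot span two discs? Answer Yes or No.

A valid assignment using 4 discs:
  disc 1: 110 + 60 = 170
  disc 2: 110 + 40 + 30 = 180
  disc 3: 110 + 40 + 30 = 180
  disc 4: 100 + 30 + 20 = 150
That uses only 4 ≤ 5, so 5 discs are enough.

Yes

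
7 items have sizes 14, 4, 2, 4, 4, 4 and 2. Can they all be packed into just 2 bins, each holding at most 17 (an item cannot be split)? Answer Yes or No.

Total = 34; ⌈34/17⌉ = 2.
The bound of 2 does not rule out 2, but exhaustive search shows no assignment into 2 bins of capacity 17 exists — the minimum is 3.

No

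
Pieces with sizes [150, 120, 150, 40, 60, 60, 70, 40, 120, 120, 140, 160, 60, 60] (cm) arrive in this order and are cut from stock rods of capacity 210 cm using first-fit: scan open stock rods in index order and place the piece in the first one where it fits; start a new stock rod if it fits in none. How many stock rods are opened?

  150 → stock rod 1 (new)  [load 150/210]
  120 → stock rod 2 (new)  [load 120/210]
  150 → stock rod 3 (new)  [load 150/210]
  40 → stock rod 1  [load 190/210]
  60 → stock rod 2  [load 180/210]
  60 → stock rod 3  [load 210/210]
  70 → stock rod 4 (new)  [load 70/210]
  40 → stock rod 4  [load 110/210]
  120 → stock rod 5 (new)  [load 120/210]
  120 → stock rod 6 (new)  [load 120/210]
  140 → stock rod 7 (new)  [load 140/210]
  160 → stock rod 8 (new)  [load 160/210]
  60 → stock rod 4  [load 170/210]
  60 → stock rod 5  [load 180/210]
8 stock rods opened.

8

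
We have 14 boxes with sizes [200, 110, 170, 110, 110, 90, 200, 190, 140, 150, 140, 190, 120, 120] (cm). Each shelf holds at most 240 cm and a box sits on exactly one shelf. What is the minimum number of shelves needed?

11

Total = 200 + 200 + 190 + 190 + 170 + 150 + 140 + 140 + 120 + 120 + 110 + 110 + 110 + 90 = 2040 cm.
Lower bound: ⌈2040/240⌉ = 9 shelves.
A packing using 11 shelves:
  shelf 1: 200 = 200
  shelf 2: 200 = 200
  shelf 3: 190 = 190
  shelf 4: 190 = 190
  shelf 5: 170 = 170
  shelf 6: 150 + 90 = 240
  shelf 7: 140 = 140
  shelf 8: 140 = 140
  shelf 9: 120 + 120 = 240
  shelf 10: 110 + 110 = 220
  shelf 11: 110 = 110
No arrangement into 10 shelves stays within capacity, so 11 is optimal.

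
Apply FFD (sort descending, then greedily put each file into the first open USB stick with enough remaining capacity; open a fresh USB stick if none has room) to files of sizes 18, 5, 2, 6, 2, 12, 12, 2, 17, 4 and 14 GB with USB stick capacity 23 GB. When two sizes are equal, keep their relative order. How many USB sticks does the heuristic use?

5

Sorted descending: 18, 17, 14, 12, 12, 6, 5, 4, 2, 2, 2.
  18 → USB stick 1 (new)  [load 18/23]
  17 → USB stick 2 (new)  [load 17/23]
  14 → USB stick 3 (new)  [load 14/23]
  12 → USB stick 4 (new)  [load 12/23]
  12 → USB stick 5 (new)  [load 12/23]
  6 → USB stick 2  [load 23/23]
  5 → USB stick 1  [load 23/23]
  4 → USB stick 3  [load 18/23]
  2 → USB stick 3  [load 20/23]
  2 → USB stick 3  [load 22/23]
  2 → USB stick 4  [load 14/23]
5 USB sticks opened.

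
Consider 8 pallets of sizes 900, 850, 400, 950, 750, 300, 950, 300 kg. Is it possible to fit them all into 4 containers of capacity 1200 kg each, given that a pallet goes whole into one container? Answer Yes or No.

No

Total = 5400 kg; ⌈5400/1200⌉ = 5.
At least 5 containers are required, but only 4 are allowed.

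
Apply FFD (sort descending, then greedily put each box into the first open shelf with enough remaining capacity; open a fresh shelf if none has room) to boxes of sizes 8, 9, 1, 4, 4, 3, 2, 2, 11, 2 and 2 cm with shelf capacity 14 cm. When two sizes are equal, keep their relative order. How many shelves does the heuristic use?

Sorted descending: 11, 9, 8, 4, 4, 3, 2, 2, 2, 2, 1.
  11 → shelf 1 (new)  [load 11/14]
  9 → shelf 2 (new)  [load 9/14]
  8 → shelf 3 (new)  [load 8/14]
  4 → shelf 2  [load 13/14]
  4 → shelf 3  [load 12/14]
  3 → shelf 1  [load 14/14]
  2 → shelf 3  [load 14/14]
  2 → shelf 4 (new)  [load 2/14]
  2 → shelf 4  [load 4/14]
  2 → shelf 4  [load 6/14]
  1 → shelf 2  [load 14/14]
4 shelves opened.

4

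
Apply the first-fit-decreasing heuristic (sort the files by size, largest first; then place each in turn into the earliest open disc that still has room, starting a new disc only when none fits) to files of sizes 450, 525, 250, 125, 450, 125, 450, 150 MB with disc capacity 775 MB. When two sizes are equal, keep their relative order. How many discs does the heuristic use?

Sorted descending: 525, 450, 450, 450, 250, 150, 125, 125.
  525 → disc 1 (new)  [load 525/775]
  450 → disc 2 (new)  [load 450/775]
  450 → disc 3 (new)  [load 450/775]
  450 → disc 4 (new)  [load 450/775]
  250 → disc 1  [load 775/775]
  150 → disc 2  [load 600/775]
  125 → disc 2  [load 725/775]
  125 → disc 3  [load 575/775]
4 discs opened.

4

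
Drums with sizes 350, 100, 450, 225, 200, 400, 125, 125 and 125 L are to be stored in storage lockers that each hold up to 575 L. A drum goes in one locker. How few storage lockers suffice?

4

Total = 450 + 400 + 350 + 225 + 200 + 125 + 125 + 125 + 100 = 2100 L.
Lower bound: ⌈2100/575⌉ = 4 storage lockers.
A packing using 4 storage lockers:
  locker 1: 450 + 125 = 575
  locker 2: 400 + 125 = 525
  locker 3: 350 + 225 = 575
  locker 4: 200 + 125 + 100 = 425
This matches the lower bound, so 4 is optimal.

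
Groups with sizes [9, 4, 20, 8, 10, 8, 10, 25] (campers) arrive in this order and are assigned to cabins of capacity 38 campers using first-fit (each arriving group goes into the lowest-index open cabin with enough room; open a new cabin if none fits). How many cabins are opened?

  9 → cabin 1 (new)  [load 9/38]
  4 → cabin 1  [load 13/38]
  20 → cabin 1  [load 33/38]
  8 → cabin 2 (new)  [load 8/38]
  10 → cabin 2  [load 18/38]
  8 → cabin 2  [load 26/38]
  10 → cabin 2  [load 36/38]
  25 → cabin 3 (new)  [load 25/38]
3 cabins opened.

3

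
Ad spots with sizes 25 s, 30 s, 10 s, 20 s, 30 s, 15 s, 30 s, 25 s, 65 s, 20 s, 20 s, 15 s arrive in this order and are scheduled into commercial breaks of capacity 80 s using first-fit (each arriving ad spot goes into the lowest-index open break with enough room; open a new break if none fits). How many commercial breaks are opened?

4

  25 → break 1 (new)  [load 25/80]
  30 → break 1  [load 55/80]
  10 → break 1  [load 65/80]
  20 → break 2 (new)  [load 20/80]
  30 → break 2  [load 50/80]
  15 → break 1  [load 80/80]
  30 → break 2  [load 80/80]
  25 → break 3 (new)  [load 25/80]
  65 → break 4 (new)  [load 65/80]
  20 → break 3  [load 45/80]
  20 → break 3  [load 65/80]
  15 → break 3  [load 80/80]
4 commercial breaks opened.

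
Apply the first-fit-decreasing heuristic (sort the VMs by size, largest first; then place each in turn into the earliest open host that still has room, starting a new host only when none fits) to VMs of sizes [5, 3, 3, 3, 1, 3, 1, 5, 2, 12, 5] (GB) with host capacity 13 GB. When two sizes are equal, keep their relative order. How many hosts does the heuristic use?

4

Sorted descending: 12, 5, 5, 5, 3, 3, 3, 3, 2, 1, 1.
  12 → host 1 (new)  [load 12/13]
  5 → host 2 (new)  [load 5/13]
  5 → host 2  [load 10/13]
  5 → host 3 (new)  [load 5/13]
  3 → host 2  [load 13/13]
  3 → host 3  [load 8/13]
  3 → host 3  [load 11/13]
  3 → host 4 (new)  [load 3/13]
  2 → host 3  [load 13/13]
  1 → host 1  [load 13/13]
  1 → host 4  [load 4/13]
4 hosts opened.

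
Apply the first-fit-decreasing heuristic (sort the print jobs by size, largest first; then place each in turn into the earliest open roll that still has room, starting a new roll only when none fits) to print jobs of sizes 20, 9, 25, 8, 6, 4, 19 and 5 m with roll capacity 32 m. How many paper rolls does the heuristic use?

Sorted descending: 25, 20, 19, 9, 8, 6, 5, 4.
  25 → roll 1 (new)  [load 25/32]
  20 → roll 2 (new)  [load 20/32]
  19 → roll 3 (new)  [load 19/32]
  9 → roll 2  [load 29/32]
  8 → roll 3  [load 27/32]
  6 → roll 1  [load 31/32]
  5 → roll 3  [load 32/32]
  4 → roll 4 (new)  [load 4/32]
4 paper rolls opened.

4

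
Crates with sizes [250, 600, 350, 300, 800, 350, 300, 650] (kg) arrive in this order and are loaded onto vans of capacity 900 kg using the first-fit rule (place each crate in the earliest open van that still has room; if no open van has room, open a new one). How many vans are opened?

5

  250 → van 1 (new)  [load 250/900]
  600 → van 1  [load 850/900]
  350 → van 2 (new)  [load 350/900]
  300 → van 2  [load 650/900]
  800 → van 3 (new)  [load 800/900]
  350 → van 4 (new)  [load 350/900]
  300 → van 4  [load 650/900]
  650 → van 5 (new)  [load 650/900]
5 vans opened.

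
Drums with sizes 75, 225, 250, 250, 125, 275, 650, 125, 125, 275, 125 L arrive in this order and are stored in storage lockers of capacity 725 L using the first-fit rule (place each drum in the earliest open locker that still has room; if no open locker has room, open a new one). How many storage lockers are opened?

  75 → locker 1 (new)  [load 75/725]
  225 → locker 1  [load 300/725]
  250 → locker 1  [load 550/725]
  250 → locker 2 (new)  [load 250/725]
  125 → locker 1  [load 675/725]
  275 → locker 2  [load 525/725]
  650 → locker 3 (new)  [load 650/725]
  125 → locker 2  [load 650/725]
  125 → locker 4 (new)  [load 125/725]
  275 → locker 4  [load 400/725]
  125 → locker 4  [load 525/725]
4 storage lockers opened.

4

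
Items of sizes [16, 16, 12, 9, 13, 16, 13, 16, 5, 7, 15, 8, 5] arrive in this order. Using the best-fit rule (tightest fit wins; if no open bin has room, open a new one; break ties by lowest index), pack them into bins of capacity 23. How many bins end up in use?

  16 → bin 1 (new)  [load 16/23]
  16 → bin 2 (new)  [load 16/23]
  12 → bin 3 (new)  [load 12/23]
  9 → bin 3  [load 21/23]
  13 → bin 4 (new)  [load 13/23]
  16 → bin 5 (new)  [load 16/23]
  13 → bin 6 (new)  [load 13/23]
  16 → bin 7 (new)  [load 16/23]
  5 → bin 1  [load 21/23]
  7 → bin 2  [load 23/23]
  15 → bin 8 (new)  [load 15/23]
  8 → bin 8  [load 23/23]
  5 → bin 5  [load 21/23]
8 bins opened.

8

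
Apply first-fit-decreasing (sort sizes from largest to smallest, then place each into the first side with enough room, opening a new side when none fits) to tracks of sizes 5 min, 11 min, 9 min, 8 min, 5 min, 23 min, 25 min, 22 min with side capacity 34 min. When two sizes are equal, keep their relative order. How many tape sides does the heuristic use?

4

Sorted descending: 25, 23, 22, 11, 9, 8, 5, 5.
  25 → side 1 (new)  [load 25/34]
  23 → side 2 (new)  [load 23/34]
  22 → side 3 (new)  [load 22/34]
  11 → side 2  [load 34/34]
  9 → side 1  [load 34/34]
  8 → side 3  [load 30/34]
  5 → side 4 (new)  [load 5/34]
  5 → side 4  [load 10/34]
4 tape sides opened.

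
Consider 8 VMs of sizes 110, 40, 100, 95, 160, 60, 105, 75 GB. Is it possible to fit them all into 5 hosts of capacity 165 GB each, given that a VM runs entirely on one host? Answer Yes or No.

No

Total = 745 GB; ⌈745/165⌉ = 5.
The bound of 5 does not rule out 5, but exhaustive search shows no assignment into 5 hosts of capacity 165 GB exists — the minimum is 6.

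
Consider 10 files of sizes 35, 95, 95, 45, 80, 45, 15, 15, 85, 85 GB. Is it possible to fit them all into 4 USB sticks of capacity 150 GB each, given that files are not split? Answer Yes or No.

Total = 595 GB; ⌈595/150⌉ = 4.
5 files each exceed half the capacity and cannot share a USB stick, forcing at least 5 USB sticks.
At least 5 USB sticks are required, but only 4 are allowed.

No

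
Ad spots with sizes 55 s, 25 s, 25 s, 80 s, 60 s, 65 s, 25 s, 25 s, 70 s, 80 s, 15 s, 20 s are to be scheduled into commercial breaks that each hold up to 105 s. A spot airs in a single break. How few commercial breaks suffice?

6

Total = 80 + 80 + 70 + 65 + 60 + 55 + 25 + 25 + 25 + 25 + 20 + 15 = 545 s.
Lower bound: ⌈545/105⌉ = 6 commercial breaks.
A packing using 6 commercial breaks:
  break 1: 80 + 25 = 105
  break 2: 80 + 25 = 105
  break 3: 70 + 25 = 95
  break 4: 65 + 25 + 15 = 105
  break 5: 60 + 20 = 80
  break 6: 55 = 55
This matches the lower bound, so 6 is optimal.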